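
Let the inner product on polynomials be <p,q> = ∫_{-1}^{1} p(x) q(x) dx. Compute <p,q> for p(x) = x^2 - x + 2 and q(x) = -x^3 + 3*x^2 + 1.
<p,q> = 154/15

Expand the product: p(x)·q(x) = -x^5 + 4*x^4 - 5*x^3 + 7*x^2 - x + 2.
∫_{-1}^{1} of each monomial x^k gives [2/(k+1) if k even, 0 if k odd]. Integrating term-by-term (or equivalently evaluating the antiderivative F(x) = -x^6/6 + 4*x^5/5 - 5*x^4/4 + 7*x^3/3 - x^2/2 + 2*x at the endpoints):
  F(1) − F(−1) = 193/60 − (-141/20) = 154/15.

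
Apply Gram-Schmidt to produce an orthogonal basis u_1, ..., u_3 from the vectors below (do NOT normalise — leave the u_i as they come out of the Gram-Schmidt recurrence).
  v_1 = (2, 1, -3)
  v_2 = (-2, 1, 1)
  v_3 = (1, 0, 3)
Orthogonal basis:
  u_1 = (2, 1, -3)
  u_2 = (-8/7, 10/7, -2/7)
  u_3 = (4/3, 4/3, 4/3)

Apply the Gram-Schmidt recurrence
  u_1 = v_1
  u_i = v_i − Σ_{j<i} ((v_i · u_j) / (u_j · u_j)) · u_j.

Step by step this gives:
  u_1 = (2, 1, -3)
  u_2 = (-8/7, 10/7, -2/7)
  u_3 = (4/3, 4/3, 4/3)

Orthogonality check:
  u_2 · u_1 = 0 (should be 0)
  u_3 · u_1 = 0 (should be 0)
  u_3 · u_2 = 0 (should be 0)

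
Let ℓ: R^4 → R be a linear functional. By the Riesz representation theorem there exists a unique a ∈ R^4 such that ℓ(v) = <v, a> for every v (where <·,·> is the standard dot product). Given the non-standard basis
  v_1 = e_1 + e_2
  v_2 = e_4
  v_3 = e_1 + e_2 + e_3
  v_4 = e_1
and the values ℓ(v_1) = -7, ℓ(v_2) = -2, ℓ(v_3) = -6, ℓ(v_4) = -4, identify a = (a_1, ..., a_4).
a = (-4, -3, 1, -2)

Write a = (a_1, ..., a_4) in the standard basis. For each basis vector v_i, ℓ(v_i) = <v_i, a> is a linear equation in the a_j's. Collect the n equations into a matrix system V a = ℓ, where row i of V is v_i (expressed in the standard basis). Since V is invertible (lower-triangular with 1s on the diagonal, up to permutation), solve by back-substitution:
  V =
[[1, 1, 0, 0],
 [0, 0, 0, 1],
 [1, 1, 1, 0],
 [1, 0, 0, 0]]
  V a = (-7, -2, -6, -4)
Solving gives a = (-4, -3, 1, -2).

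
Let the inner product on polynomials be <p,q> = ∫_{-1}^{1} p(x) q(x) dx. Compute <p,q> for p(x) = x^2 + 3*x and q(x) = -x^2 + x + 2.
<p,q> = 44/15

Expand the product: p(x)·q(x) = -x^4 - 2*x^3 + 5*x^2 + 6*x.
∫_{-1}^{1} of each monomial x^k gives [2/(k+1) if k even, 0 if k odd]. Integrating term-by-term (or equivalently evaluating the antiderivative F(x) = -x^5/5 - x^4/2 + 5*x^3/3 + 3*x^2 at the endpoints):
  F(1) − F(−1) = 119/30 − (31/30) = 44/15.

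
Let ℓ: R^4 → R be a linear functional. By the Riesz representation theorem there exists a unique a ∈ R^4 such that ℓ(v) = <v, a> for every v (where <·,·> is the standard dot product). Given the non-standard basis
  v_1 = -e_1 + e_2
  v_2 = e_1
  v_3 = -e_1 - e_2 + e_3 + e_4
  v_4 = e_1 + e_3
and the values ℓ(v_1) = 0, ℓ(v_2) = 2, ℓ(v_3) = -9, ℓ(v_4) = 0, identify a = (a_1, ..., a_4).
a = (2, 2, -2, -3)

Write a = (a_1, ..., a_4) in the standard basis. For each basis vector v_i, ℓ(v_i) = <v_i, a> is a linear equation in the a_j's. Collect the n equations into a matrix system V a = ℓ, where row i of V is v_i (expressed in the standard basis). Since V is invertible (lower-triangular with 1s on the diagonal, up to permutation), solve by back-substitution:
  V =
[[-1, 1, 0, 0],
 [1, 0, 0, 0],
 [-1, -1, 1, 1],
 [1, 0, 1, 0]]
  V a = (0, 2, -9, 0)
Solving gives a = (2, 2, -2, -3).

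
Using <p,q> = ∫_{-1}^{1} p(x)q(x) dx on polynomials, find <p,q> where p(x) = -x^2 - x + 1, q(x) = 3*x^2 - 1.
<p,q> = -8/15

Expand the product: p(x)·q(x) = -3*x^4 - 3*x^3 + 4*x^2 + x - 1.
∫_{-1}^{1} of each monomial x^k gives [2/(k+1) if k even, 0 if k odd]. Integrating term-by-term (or equivalently evaluating the antiderivative F(x) = -3*x^5/5 - 3*x^4/4 + 4*x^3/3 + x^2/2 - x at the endpoints):
  F(1) − F(−1) = -31/60 − (1/60) = -8/15.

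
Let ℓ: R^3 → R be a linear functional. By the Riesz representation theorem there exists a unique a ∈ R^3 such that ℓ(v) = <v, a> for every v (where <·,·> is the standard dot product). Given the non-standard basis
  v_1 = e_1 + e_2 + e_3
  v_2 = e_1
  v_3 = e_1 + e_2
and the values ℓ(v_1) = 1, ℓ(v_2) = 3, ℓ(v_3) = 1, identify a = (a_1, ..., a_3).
a = (3, -2, 0)

Write a = (a_1, ..., a_3) in the standard basis. For each basis vector v_i, ℓ(v_i) = <v_i, a> is a linear equation in the a_j's. Collect the n equations into a matrix system V a = ℓ, where row i of V is v_i (expressed in the standard basis). Since V is invertible (lower-triangular with 1s on the diagonal, up to permutation), solve by back-substitution:
  V =
[[1, 1, 1],
 [1, 0, 0],
 [1, 1, 0]]
  V a = (1, 3, 1)
Solving gives a = (3, -2, 0).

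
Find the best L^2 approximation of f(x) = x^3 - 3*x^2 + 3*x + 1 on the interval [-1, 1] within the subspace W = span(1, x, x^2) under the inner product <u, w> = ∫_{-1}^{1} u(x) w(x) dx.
g(x) = -3*x^2 + 18*x/5 + 1

The best approximation g ∈ W is the orthogonal projection of f onto W. Writing g = a_0 + a_1 x + a_2 x^2, the coefficients solve the normal equations G · a = b where
  G_{ij} = <φ_i, φ_j> and b_i = <f, φ_i>, with φ_0 = 1, φ_1 = x, φ_2 = x^2.
G =
  [2, 0, 2/3]
  [0, 2/3, 0]
  [2/3, 0, 2/5],
b = (0, 12/5, -8/15).
Solving gives a_0 = 1, a_1 = 18/5, a_2 = -3, so
  g(x) = -3*x^2 + 18*x/5 + 1.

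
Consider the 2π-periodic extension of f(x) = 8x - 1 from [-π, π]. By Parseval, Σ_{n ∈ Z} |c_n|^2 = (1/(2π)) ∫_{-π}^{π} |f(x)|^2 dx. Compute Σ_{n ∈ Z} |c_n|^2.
Σ |c_n|^2 = 64π^2/3 + 1

Expand and integrate term by term over [-π, π]:
  ∫ (8x)^2 dx = 64·(2π^3/3); ∫ 2·8·(-1)·x dx = 0 (odd integrand); ∫ (-1)^2 dx = 1·2π.
So (1/(2π)) ∫_{-π}^{π} (8x - 1)^2 dx = 64π^2/3 + 1 = 64π^2/3 + 1.
Parseval ⇒ Σ |c_n|^2 = 64π^2/3 + 1.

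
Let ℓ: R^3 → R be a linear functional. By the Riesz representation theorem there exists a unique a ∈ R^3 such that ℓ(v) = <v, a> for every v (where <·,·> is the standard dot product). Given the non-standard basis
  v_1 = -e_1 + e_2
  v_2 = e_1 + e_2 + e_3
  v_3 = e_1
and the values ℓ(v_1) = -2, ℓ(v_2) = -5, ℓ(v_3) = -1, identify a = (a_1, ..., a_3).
a = (-1, -3, -1)

Write a = (a_1, ..., a_3) in the standard basis. For each basis vector v_i, ℓ(v_i) = <v_i, a> is a linear equation in the a_j's. Collect the n equations into a matrix system V a = ℓ, where row i of V is v_i (expressed in the standard basis). Since V is invertible (lower-triangular with 1s on the diagonal, up to permutation), solve by back-substitution:
  V =
[[-1, 1, 0],
 [1, 1, 1],
 [1, 0, 0]]
  V a = (-2, -5, -1)
Solving gives a = (-1, -3, -1).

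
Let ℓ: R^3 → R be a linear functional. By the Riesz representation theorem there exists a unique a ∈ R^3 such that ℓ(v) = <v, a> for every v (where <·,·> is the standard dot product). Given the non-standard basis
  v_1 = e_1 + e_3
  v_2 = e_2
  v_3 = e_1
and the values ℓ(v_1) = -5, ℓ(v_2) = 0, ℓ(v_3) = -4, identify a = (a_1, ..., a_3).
a = (-4, 0, -1)

Write a = (a_1, ..., a_3) in the standard basis. For each basis vector v_i, ℓ(v_i) = <v_i, a> is a linear equation in the a_j's. Collect the n equations into a matrix system V a = ℓ, where row i of V is v_i (expressed in the standard basis). Since V is invertible (lower-triangular with 1s on the diagonal, up to permutation), solve by back-substitution:
  V =
[[1, 0, 1],
 [0, 1, 0],
 [1, 0, 0]]
  V a = (-5, 0, -4)
Solving gives a = (-4, 0, -1).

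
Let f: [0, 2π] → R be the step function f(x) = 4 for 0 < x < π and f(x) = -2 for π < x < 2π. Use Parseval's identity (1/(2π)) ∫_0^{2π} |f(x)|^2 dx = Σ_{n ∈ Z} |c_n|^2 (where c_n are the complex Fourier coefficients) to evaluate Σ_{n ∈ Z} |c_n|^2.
Σ |c_n|^2 = 10

Parseval equates the L^2 energy of f (normalised by 1/(2π)) with the ℓ^2 sum of its Fourier coefficients: (1/(2π)) ∫_0^{2π} |f|^2 = Σ |c_n|^2.
Compute the left side: (1/(2π)) [∫_0^π 4^2 dx + ∫_π^{2π} (-2)^2 dx] = (1/(2π)) · (16π + 4π) = (16 + 4)/2 = 10.
So Σ_{n ∈ Z} |c_n|^2 = 10.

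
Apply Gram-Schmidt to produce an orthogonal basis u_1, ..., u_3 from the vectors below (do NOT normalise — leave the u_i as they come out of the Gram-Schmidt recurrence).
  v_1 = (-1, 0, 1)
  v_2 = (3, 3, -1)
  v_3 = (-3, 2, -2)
Orthogonal basis:
  u_1 = (-1, 0, 1)
  u_2 = (1, 3, 1)
  u_3 = (-57/22, 19/11, -57/22)

Apply the Gram-Schmidt recurrence
  u_1 = v_1
  u_i = v_i − Σ_{j<i} ((v_i · u_j) / (u_j · u_j)) · u_j.

Step by step this gives:
  u_1 = (-1, 0, 1)
  u_2 = (1, 3, 1)
  u_3 = (-57/22, 19/11, -57/22)

Orthogonality check:
  u_2 · u_1 = 0 (should be 0)
  u_3 · u_1 = 0 (should be 0)
  u_3 · u_2 = 0 (should be 0)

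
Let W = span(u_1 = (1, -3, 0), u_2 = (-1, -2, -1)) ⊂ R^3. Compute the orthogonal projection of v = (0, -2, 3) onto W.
proj_W(v) = (51/35, -53/35, 4/7)

Set up U = [u_1 | ... | u_2] ∈ R^(3×2). The projector onto W = col(U) is P = U (U^T U)^(-1) U^T.
Compute U^T U =
  [10, 5]
  [5, 6],
and U^T v = (6, 1).
Solve U^T U · c = U^T v for the coefficients: c = (31/35, -4/7). The projection is proj_W(v) = U c.
Check: (v - proj_W(v)) · u_1 = 0  (should be 0).
Check: (v - proj_W(v)) · u_2 = 0  (should be 0).
Result: proj_W(v) = (51/35, -53/35, 4/7).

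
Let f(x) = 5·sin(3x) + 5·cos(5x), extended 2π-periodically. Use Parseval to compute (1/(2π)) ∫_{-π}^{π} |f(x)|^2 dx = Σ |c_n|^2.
Σ |c_n|^2 = 25

Expand |f|^2 and use orthogonality of {sin(nx), cos(mx)} on [-π, π]:
  ∫_{-π}^{π} sin(nx)^2 dx = π, ∫ cos(mx)^2 dx = π, and cross terms integrate to 0.
So ∫_{-π}^{π} f(x)^2 dx = 5^2 · π + 5^2 · π = (25 + 25)π.
Divide by 2π: (25 + 25)/2 = 25.
By Parseval, this equals Σ |c_n|^2.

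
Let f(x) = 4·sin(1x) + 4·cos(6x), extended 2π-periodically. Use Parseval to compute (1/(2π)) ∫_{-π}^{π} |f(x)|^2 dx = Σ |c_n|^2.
Σ |c_n|^2 = 16

Expand |f|^2 and use orthogonality of {sin(nx), cos(mx)} on [-π, π]:
  ∫_{-π}^{π} sin(nx)^2 dx = π, ∫ cos(mx)^2 dx = π, and cross terms integrate to 0.
So ∫_{-π}^{π} f(x)^2 dx = 4^2 · π + 4^2 · π = (16 + 16)π.
Divide by 2π: (16 + 16)/2 = 16.
By Parseval, this equals Σ |c_n|^2.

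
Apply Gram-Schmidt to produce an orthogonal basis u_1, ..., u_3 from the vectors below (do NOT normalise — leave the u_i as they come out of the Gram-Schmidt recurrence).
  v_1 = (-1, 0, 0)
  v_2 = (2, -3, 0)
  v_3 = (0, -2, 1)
Orthogonal basis:
  u_1 = (-1, 0, 0)
  u_2 = (0, -3, 0)
  u_3 = (0, 0, 1)

Apply the Gram-Schmidt recurrence
  u_1 = v_1
  u_i = v_i − Σ_{j<i} ((v_i · u_j) / (u_j · u_j)) · u_j.

Step by step this gives:
  u_1 = (-1, 0, 0)
  u_2 = (0, -3, 0)
  u_3 = (0, 0, 1)

Orthogonality check:
  u_2 · u_1 = 0 (should be 0)
  u_3 · u_1 = 0 (should be 0)
  u_3 · u_2 = 0 (should be 0)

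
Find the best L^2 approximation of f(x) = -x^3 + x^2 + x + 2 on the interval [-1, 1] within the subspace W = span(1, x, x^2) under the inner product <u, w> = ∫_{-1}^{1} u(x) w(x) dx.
g(x) = x^2 + 2*x/5 + 2

The best approximation g ∈ W is the orthogonal projection of f onto W. Writing g = a_0 + a_1 x + a_2 x^2, the coefficients solve the normal equations G · a = b where
  G_{ij} = <φ_i, φ_j> and b_i = <f, φ_i>, with φ_0 = 1, φ_1 = x, φ_2 = x^2.
G =
  [2, 0, 2/3]
  [0, 2/3, 0]
  [2/3, 0, 2/5],
b = (14/3, 4/15, 26/15).
Solving gives a_0 = 2, a_1 = 2/5, a_2 = 1, so
  g(x) = x^2 + 2*x/5 + 2.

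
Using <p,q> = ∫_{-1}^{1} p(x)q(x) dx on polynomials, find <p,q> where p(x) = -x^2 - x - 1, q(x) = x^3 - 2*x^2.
<p,q> = 26/15

Expand the product: p(x)·q(x) = -x^5 + x^4 + x^3 + 2*x^2.
∫_{-1}^{1} of each monomial x^k gives [2/(k+1) if k even, 0 if k odd]. Integrating term-by-term (or equivalently evaluating the antiderivative F(x) = -x^6/6 + x^5/5 + x^4/4 + 2*x^3/3 at the endpoints):
  F(1) − F(−1) = 19/20 − (-47/60) = 26/15.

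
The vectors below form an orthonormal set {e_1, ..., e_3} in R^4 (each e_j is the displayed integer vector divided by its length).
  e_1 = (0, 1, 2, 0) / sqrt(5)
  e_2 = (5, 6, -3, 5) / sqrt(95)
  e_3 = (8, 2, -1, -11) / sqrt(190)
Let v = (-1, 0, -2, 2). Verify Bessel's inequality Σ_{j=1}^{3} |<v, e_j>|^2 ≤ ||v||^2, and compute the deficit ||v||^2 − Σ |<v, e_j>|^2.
Σ |<v, e_j>|^2 = 43/5; ||v||^2 = 9; deficit = 2/5

Write each e_j = u_j / sqrt(<u_j, u_j>) where u_j is the displayed integer vector. Then <v, e_j> = <v, u_j> / sqrt(<u_j, u_j>), so |<v, e_j>|^2 = <v, u_j>^2 / <u_j, u_j>.
Coefficients: <v, e_1> = -4/sqrt(5), <v, e_2> = 11/sqrt(95), <v, e_3> = -28/sqrt(190).
Square and sum: Σ |<v, e_j>|^2 = 43/5.
Compute ||v||^2 = v·v = 9.
Deficit = 9 − 43/5 = 2/5 ≥ 0, confirming Bessel's inequality. (The deficit equals ||v − Σ <v,e_j> e_j||^2, the squared distance from v to span{e_j}.)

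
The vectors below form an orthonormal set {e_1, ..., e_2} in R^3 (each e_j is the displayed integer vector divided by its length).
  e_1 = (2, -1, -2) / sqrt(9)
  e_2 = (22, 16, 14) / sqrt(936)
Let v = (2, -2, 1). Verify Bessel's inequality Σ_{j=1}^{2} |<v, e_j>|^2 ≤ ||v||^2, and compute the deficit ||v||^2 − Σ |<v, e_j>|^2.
Σ |<v, e_j>|^2 = 5/2; ||v||^2 = 9; deficit = 13/2

Write each e_j = u_j / sqrt(<u_j, u_j>) where u_j is the displayed integer vector. Then <v, e_j> = <v, u_j> / sqrt(<u_j, u_j>), so |<v, e_j>|^2 = <v, u_j>^2 / <u_j, u_j>.
Coefficients: <v, e_1> = 4/sqrt(9), <v, e_2> = 26/sqrt(936).
Square and sum: Σ |<v, e_j>|^2 = 5/2.
Compute ||v||^2 = v·v = 9.
Deficit = 9 − 5/2 = 13/2 ≥ 0, confirming Bessel's inequality. (The deficit equals ||v − Σ <v,e_j> e_j||^2, the squared distance from v to span{e_j}.)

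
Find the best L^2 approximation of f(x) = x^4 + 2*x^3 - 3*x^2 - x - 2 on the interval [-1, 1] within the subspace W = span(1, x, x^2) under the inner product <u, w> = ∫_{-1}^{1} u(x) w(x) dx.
g(x) = -15*x^2/7 + x/5 - 73/35

The best approximation g ∈ W is the orthogonal projection of f onto W. Writing g = a_0 + a_1 x + a_2 x^2, the coefficients solve the normal equations G · a = b where
  G_{ij} = <φ_i, φ_j> and b_i = <f, φ_i>, with φ_0 = 1, φ_1 = x, φ_2 = x^2.
G =
  [2, 0, 2/3]
  [0, 2/3, 0]
  [2/3, 0, 2/5],
b = (-28/5, 2/15, -236/105).
Solving gives a_0 = -73/35, a_1 = 1/5, a_2 = -15/7, so
  g(x) = -15*x^2/7 + x/5 - 73/35.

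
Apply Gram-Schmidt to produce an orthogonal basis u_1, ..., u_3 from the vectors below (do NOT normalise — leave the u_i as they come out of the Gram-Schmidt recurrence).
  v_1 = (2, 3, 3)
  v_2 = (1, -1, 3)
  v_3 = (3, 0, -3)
Orthogonal basis:
  u_1 = (2, 3, 3)
  u_2 = (3/11, -23/11, 21/11)
  u_3 = (306/89, -153/178, -255/178)

Apply the Gram-Schmidt recurrence
  u_1 = v_1
  u_i = v_i − Σ_{j<i} ((v_i · u_j) / (u_j · u_j)) · u_j.

Step by step this gives:
  u_1 = (2, 3, 3)
  u_2 = (3/11, -23/11, 21/11)
  u_3 = (306/89, -153/178, -255/178)

Orthogonality check:
  u_2 · u_1 = 0 (should be 0)
  u_3 · u_1 = 0 (should be 0)
  u_3 · u_2 = 0 (should be 0)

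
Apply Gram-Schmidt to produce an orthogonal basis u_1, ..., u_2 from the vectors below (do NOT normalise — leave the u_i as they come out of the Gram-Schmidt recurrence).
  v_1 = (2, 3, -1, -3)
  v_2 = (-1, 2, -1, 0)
Orthogonal basis:
  u_1 = (2, 3, -1, -3)
  u_2 = (-33/23, 31/23, -18/23, 15/23)

Apply the Gram-Schmidt recurrence
  u_1 = v_1
  u_i = v_i − Σ_{j<i} ((v_i · u_j) / (u_j · u_j)) · u_j.

Step by step this gives:
  u_1 = (2, 3, -1, -3)
  u_2 = (-33/23, 31/23, -18/23, 15/23)

Orthogonality check:
  u_2 · u_1 = 0 (should be 0)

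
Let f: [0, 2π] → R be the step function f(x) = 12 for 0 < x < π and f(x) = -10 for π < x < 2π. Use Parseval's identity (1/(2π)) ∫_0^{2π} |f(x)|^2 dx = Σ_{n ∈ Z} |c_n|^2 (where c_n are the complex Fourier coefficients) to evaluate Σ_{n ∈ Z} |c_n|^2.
Σ |c_n|^2 = 122

Parseval equates the L^2 energy of f (normalised by 1/(2π)) with the ℓ^2 sum of its Fourier coefficients: (1/(2π)) ∫_0^{2π} |f|^2 = Σ |c_n|^2.
Compute the left side: (1/(2π)) [∫_0^π 12^2 dx + ∫_π^{2π} (-10)^2 dx] = (1/(2π)) · (144π + 100π) = (144 + 100)/2 = 122.
So Σ_{n ∈ Z} |c_n|^2 = 122.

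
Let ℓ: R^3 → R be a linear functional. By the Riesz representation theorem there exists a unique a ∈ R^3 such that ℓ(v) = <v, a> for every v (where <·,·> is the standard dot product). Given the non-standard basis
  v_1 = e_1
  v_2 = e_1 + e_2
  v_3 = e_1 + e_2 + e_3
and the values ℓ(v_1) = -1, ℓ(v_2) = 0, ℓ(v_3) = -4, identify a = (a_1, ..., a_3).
a = (-1, 1, -4)

Write a = (a_1, ..., a_3) in the standard basis. For each basis vector v_i, ℓ(v_i) = <v_i, a> is a linear equation in the a_j's. Collect the n equations into a matrix system V a = ℓ, where row i of V is v_i (expressed in the standard basis). Since V is invertible (lower-triangular with 1s on the diagonal, up to permutation), solve by back-substitution:
  V =
[[1, 0, 0],
 [1, 1, 0],
 [1, 1, 1]]
  V a = (-1, 0, -4)
Solving gives a = (-1, 1, -4).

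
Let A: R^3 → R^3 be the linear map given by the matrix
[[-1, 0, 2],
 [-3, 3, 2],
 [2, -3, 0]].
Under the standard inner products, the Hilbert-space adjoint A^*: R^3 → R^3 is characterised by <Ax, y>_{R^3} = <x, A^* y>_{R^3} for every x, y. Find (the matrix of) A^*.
A^* = A^T =
[[-1, -3, 2],
 [0, 3, -3],
 [2, 2, 0]]

For real matrices with standard dot products, the defining identity <Ax, y> = <x, A^* y> gives (Ax)^T y = x^T (A^*) y, i.e. x^T A^T y = x^T (A^*) y. Since this holds for all x, y, we must have A^* = A^T. Therefore
A^* =
[[-1, -3, 2],
 [0, 3, -3],
 [2, 2, 0]].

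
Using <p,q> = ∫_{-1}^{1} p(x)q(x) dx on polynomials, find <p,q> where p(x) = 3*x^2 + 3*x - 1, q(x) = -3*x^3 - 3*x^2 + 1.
<p,q> = -26/5

Expand the product: p(x)·q(x) = -9*x^5 - 18*x^4 - 6*x^3 + 6*x^2 + 3*x - 1.
∫_{-1}^{1} of each monomial x^k gives [2/(k+1) if k even, 0 if k odd]. Integrating term-by-term (or equivalently evaluating the antiderivative F(x) = -3*x^6/2 - 18*x^5/5 - 3*x^4/2 + 2*x^3 + 3*x^2/2 - x at the endpoints):
  F(1) − F(−1) = -41/10 − (11/10) = -26/5.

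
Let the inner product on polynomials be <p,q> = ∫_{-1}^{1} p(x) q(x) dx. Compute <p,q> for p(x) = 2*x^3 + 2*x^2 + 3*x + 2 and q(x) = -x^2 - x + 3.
<p,q> = 166/15

Expand the product: p(x)·q(x) = -2*x^5 - 4*x^4 + x^3 + x^2 + 7*x + 6.
∫_{-1}^{1} of each monomial x^k gives [2/(k+1) if k even, 0 if k odd]. Integrating term-by-term (or equivalently evaluating the antiderivative F(x) = -x^6/3 - 4*x^5/5 + x^4/4 + x^3/3 + 7*x^2/2 + 6*x at the endpoints):
  F(1) − F(−1) = 179/20 − (-127/60) = 166/15.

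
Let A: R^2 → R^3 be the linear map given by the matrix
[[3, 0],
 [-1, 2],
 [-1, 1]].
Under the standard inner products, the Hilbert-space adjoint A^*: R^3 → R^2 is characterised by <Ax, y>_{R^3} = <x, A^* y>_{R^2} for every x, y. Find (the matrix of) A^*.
A^* = A^T =
[[3, -1, -1],
 [0, 2, 1]]

For real matrices with standard dot products, the defining identity <Ax, y> = <x, A^* y> gives (Ax)^T y = x^T (A^*) y, i.e. x^T A^T y = x^T (A^*) y. Since this holds for all x, y, we must have A^* = A^T. Therefore
A^* =
[[3, -1, -1],
 [0, 2, 1]].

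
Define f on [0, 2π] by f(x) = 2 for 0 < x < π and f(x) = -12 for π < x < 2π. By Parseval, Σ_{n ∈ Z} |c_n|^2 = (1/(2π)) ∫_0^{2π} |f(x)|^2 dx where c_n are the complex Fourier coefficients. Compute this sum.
Σ |c_n|^2 = 74

Parseval equates the L^2 energy of f (normalised by 1/(2π)) with the ℓ^2 sum of its Fourier coefficients: (1/(2π)) ∫_0^{2π} |f|^2 = Σ |c_n|^2.
Compute the left side: (1/(2π)) [∫_0^π 2^2 dx + ∫_π^{2π} (-12)^2 dx] = (1/(2π)) · (4π + 144π) = (4 + 144)/2 = 74.
So Σ_{n ∈ Z} |c_n|^2 = 74.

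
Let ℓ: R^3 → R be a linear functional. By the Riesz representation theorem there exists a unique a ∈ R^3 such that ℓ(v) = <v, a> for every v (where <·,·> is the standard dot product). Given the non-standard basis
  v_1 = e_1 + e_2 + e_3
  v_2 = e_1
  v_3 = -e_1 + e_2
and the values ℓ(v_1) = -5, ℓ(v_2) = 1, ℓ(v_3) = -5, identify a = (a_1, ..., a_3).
a = (1, -4, -2)

Write a = (a_1, ..., a_3) in the standard basis. For each basis vector v_i, ℓ(v_i) = <v_i, a> is a linear equation in the a_j's. Collect the n equations into a matrix system V a = ℓ, where row i of V is v_i (expressed in the standard basis). Since V is invertible (lower-triangular with 1s on the diagonal, up to permutation), solve by back-substitution:
  V =
[[1, 1, 1],
 [1, 0, 0],
 [-1, 1, 0]]
  V a = (-5, 1, -5)
Solving gives a = (1, -4, -2).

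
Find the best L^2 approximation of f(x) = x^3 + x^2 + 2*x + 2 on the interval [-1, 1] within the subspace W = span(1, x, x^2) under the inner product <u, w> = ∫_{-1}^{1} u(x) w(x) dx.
g(x) = x^2 + 13*x/5 + 2

The best approximation g ∈ W is the orthogonal projection of f onto W. Writing g = a_0 + a_1 x + a_2 x^2, the coefficients solve the normal equations G · a = b where
  G_{ij} = <φ_i, φ_j> and b_i = <f, φ_i>, with φ_0 = 1, φ_1 = x, φ_2 = x^2.
G =
  [2, 0, 2/3]
  [0, 2/3, 0]
  [2/3, 0, 2/5],
b = (14/3, 26/15, 26/15).
Solving gives a_0 = 2, a_1 = 13/5, a_2 = 1, so
  g(x) = x^2 + 13*x/5 + 2.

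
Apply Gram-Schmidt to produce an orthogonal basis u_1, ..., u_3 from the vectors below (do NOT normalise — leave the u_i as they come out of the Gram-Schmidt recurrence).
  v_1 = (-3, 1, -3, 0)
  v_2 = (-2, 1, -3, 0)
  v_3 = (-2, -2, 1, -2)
Orthogonal basis:
  u_1 = (-3, 1, -3, 0)
  u_2 = (10/19, 3/19, -9/19, 0)
  u_3 = (0, -3/2, -1/2, -2)

Apply the Gram-Schmidt recurrence
  u_1 = v_1
  u_i = v_i − Σ_{j<i} ((v_i · u_j) / (u_j · u_j)) · u_j.

Step by step this gives:
  u_1 = (-3, 1, -3, 0)
  u_2 = (10/19, 3/19, -9/19, 0)
  u_3 = (0, -3/2, -1/2, -2)

Orthogonality check:
  u_2 · u_1 = 0 (should be 0)
  u_3 · u_1 = 0 (should be 0)
  u_3 · u_2 = 0 (should be 0)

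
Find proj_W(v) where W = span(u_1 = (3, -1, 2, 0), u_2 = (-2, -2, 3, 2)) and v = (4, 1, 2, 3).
proj_W(v) = (937/290, -307/290, 308/145, -2/145)

Set up U = [u_1 | ... | u_2] ∈ R^(4×2). The projector onto W = col(U) is P = U (U^T U)^(-1) U^T.
Compute U^T U =
  [14, 2]
  [2, 21],
and U^T v = (15, 2).
Solve U^T U · c = U^T v for the coefficients: c = (311/290, -1/145). The projection is proj_W(v) = U c.
Check: (v - proj_W(v)) · u_1 = 0  (should be 0).
Check: (v - proj_W(v)) · u_2 = 0  (should be 0).
Result: proj_W(v) = (937/290, -307/290, 308/145, -2/145).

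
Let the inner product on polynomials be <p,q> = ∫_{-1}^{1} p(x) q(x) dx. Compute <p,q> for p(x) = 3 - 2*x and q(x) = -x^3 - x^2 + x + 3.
<p,q> = 232/15

Expand the product: p(x)·q(x) = 2*x^4 - x^3 - 5*x^2 - 3*x + 9.
∫_{-1}^{1} of each monomial x^k gives [2/(k+1) if k even, 0 if k odd]. Integrating term-by-term (or equivalently evaluating the antiderivative F(x) = 2*x^5/5 - x^4/4 - 5*x^3/3 - 3*x^2/2 + 9*x at the endpoints):
  F(1) − F(−1) = 359/60 − (-569/60) = 232/15.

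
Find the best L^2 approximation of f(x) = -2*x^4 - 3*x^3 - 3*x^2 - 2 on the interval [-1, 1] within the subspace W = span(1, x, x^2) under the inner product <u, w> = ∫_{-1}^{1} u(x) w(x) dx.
g(x) = -33*x^2/7 - 9*x/5 - 64/35

The best approximation g ∈ W is the orthogonal projection of f onto W. Writing g = a_0 + a_1 x + a_2 x^2, the coefficients solve the normal equations G · a = b where
  G_{ij} = <φ_i, φ_j> and b_i = <f, φ_i>, with φ_0 = 1, φ_1 = x, φ_2 = x^2.
G =
  [2, 0, 2/3]
  [0, 2/3, 0]
  [2/3, 0, 2/5],
b = (-34/5, -6/5, -326/105).
Solving gives a_0 = -64/35, a_1 = -9/5, a_2 = -33/7, so
  g(x) = -33*x^2/7 - 9*x/5 - 64/35.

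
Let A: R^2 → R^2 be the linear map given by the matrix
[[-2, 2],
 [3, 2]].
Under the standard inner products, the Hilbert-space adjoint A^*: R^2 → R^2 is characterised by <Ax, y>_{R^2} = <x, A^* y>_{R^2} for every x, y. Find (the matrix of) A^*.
A^* = A^T =
[[-2, 3],
 [2, 2]]

For real matrices with standard dot products, the defining identity <Ax, y> = <x, A^* y> gives (Ax)^T y = x^T (A^*) y, i.e. x^T A^T y = x^T (A^*) y. Since this holds for all x, y, we must have A^* = A^T. Therefore
A^* =
[[-2, 3],
 [2, 2]].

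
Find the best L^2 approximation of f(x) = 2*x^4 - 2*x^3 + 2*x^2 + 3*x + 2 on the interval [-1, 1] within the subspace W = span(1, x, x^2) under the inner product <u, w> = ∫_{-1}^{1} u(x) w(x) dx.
g(x) = 26*x^2/7 + 9*x/5 + 64/35

The best approximation g ∈ W is the orthogonal projection of f onto W. Writing g = a_0 + a_1 x + a_2 x^2, the coefficients solve the normal equations G · a = b where
  G_{ij} = <φ_i, φ_j> and b_i = <f, φ_i>, with φ_0 = 1, φ_1 = x, φ_2 = x^2.
G =
  [2, 0, 2/3]
  [0, 2/3, 0]
  [2/3, 0, 2/5],
b = (92/15, 6/5, 284/105).
Solving gives a_0 = 64/35, a_1 = 9/5, a_2 = 26/7, so
  g(x) = 26*x^2/7 + 9*x/5 + 64/35.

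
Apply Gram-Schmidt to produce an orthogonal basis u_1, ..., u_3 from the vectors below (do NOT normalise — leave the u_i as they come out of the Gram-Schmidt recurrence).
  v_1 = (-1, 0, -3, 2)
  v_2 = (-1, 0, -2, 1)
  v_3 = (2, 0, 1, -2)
Orthogonal basis:
  u_1 = (-1, 0, -3, 2)
  u_2 = (-5/14, 0, -1/14, -2/7)
  u_3 = (1, 0, -1, -1)

Apply the Gram-Schmidt recurrence
  u_1 = v_1
  u_i = v_i − Σ_{j<i} ((v_i · u_j) / (u_j · u_j)) · u_j.

Step by step this gives:
  u_1 = (-1, 0, -3, 2)
  u_2 = (-5/14, 0, -1/14, -2/7)
  u_3 = (1, 0, -1, -1)

Orthogonality check:
  u_2 · u_1 = 0 (should be 0)
  u_3 · u_1 = 0 (should be 0)
  u_3 · u_2 = 0 (should be 0)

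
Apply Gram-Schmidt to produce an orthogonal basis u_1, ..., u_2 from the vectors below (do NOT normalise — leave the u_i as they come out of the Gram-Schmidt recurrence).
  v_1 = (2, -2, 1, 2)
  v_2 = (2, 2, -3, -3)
Orthogonal basis:
  u_1 = (2, -2, 1, 2)
  u_2 = (44/13, 8/13, -30/13, -21/13)

Apply the Gram-Schmidt recurrence
  u_1 = v_1
  u_i = v_i − Σ_{j<i} ((v_i · u_j) / (u_j · u_j)) · u_j.

Step by step this gives:
  u_1 = (2, -2, 1, 2)
  u_2 = (44/13, 8/13, -30/13, -21/13)

Orthogonality check:
  u_2 · u_1 = 0 (should be 0)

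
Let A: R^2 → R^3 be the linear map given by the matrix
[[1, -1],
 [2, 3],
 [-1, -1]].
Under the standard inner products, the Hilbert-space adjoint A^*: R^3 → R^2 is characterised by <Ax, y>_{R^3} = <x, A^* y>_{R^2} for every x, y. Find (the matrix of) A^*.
A^* = A^T =
[[1, 2, -1],
 [-1, 3, -1]]

For real matrices with standard dot products, the defining identity <Ax, y> = <x, A^* y> gives (Ax)^T y = x^T (A^*) y, i.e. x^T A^T y = x^T (A^*) y. Since this holds for all x, y, we must have A^* = A^T. Therefore
A^* =
[[1, 2, -1],
 [-1, 3, -1]].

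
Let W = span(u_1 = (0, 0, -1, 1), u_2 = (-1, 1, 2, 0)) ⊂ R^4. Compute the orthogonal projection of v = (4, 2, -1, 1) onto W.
proj_W(v) = (1/2, -1/2, -3/2, 1/2)

Set up U = [u_1 | ... | u_2] ∈ R^(4×2). The projector onto W = col(U) is P = U (U^T U)^(-1) U^T.
Compute U^T U =
  [2, -2]
  [-2, 6],
and U^T v = (2, -4).
Solve U^T U · c = U^T v for the coefficients: c = (1/2, -1/2). The projection is proj_W(v) = U c.
Check: (v - proj_W(v)) · u_1 = 0  (should be 0).
Check: (v - proj_W(v)) · u_2 = 0  (should be 0).
Result: proj_W(v) = (1/2, -1/2, -3/2, 1/2).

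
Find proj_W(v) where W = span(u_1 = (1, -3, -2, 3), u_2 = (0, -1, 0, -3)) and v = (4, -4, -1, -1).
proj_W(v) = (96/97, -827/194, -192/97, -177/194)

Set up U = [u_1 | ... | u_2] ∈ R^(4×2). The projector onto W = col(U) is P = U (U^T U)^(-1) U^T.
Compute U^T U =
  [23, -6]
  [-6, 10],
and U^T v = (15, 7).
Solve U^T U · c = U^T v for the coefficients: c = (96/97, 251/194). The projection is proj_W(v) = U c.
Check: (v - proj_W(v)) · u_1 = 0  (should be 0).
Check: (v - proj_W(v)) · u_2 = 0  (should be 0).
Result: proj_W(v) = (96/97, -827/194, -192/97, -177/194).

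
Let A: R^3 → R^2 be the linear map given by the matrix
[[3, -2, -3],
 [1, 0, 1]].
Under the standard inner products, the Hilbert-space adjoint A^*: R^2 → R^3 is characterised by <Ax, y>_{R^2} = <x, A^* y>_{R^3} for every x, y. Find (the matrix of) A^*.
A^* = A^T =
[[3, 1],
 [-2, 0],
 [-3, 1]]

For real matrices with standard dot products, the defining identity <Ax, y> = <x, A^* y> gives (Ax)^T y = x^T (A^*) y, i.e. x^T A^T y = x^T (A^*) y. Since this holds for all x, y, we must have A^* = A^T. Therefore
A^* =
[[3, 1],
 [-2, 0],
 [-3, 1]].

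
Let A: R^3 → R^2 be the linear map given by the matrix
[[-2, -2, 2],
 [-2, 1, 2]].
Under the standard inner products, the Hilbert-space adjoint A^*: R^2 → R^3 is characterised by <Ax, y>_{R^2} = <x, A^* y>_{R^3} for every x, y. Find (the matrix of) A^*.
A^* = A^T =
[[-2, -2],
 [-2, 1],
 [2, 2]]

For real matrices with standard dot products, the defining identity <Ax, y> = <x, A^* y> gives (Ax)^T y = x^T (A^*) y, i.e. x^T A^T y = x^T (A^*) y. Since this holds for all x, y, we must have A^* = A^T. Therefore
A^* =
[[-2, -2],
 [-2, 1],
 [2, 2]].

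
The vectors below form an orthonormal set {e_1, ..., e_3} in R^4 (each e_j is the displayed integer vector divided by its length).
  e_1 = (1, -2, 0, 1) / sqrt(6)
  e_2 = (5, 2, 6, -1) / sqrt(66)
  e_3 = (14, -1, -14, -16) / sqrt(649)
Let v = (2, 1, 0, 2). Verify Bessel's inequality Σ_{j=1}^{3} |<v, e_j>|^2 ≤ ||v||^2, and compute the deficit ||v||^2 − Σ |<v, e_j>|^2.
Σ |<v, e_j>|^2 = 131/59; ||v||^2 = 9; deficit = 400/59

Write each e_j = u_j / sqrt(<u_j, u_j>) where u_j is the displayed integer vector. Then <v, e_j> = <v, u_j> / sqrt(<u_j, u_j>), so |<v, e_j>|^2 = <v, u_j>^2 / <u_j, u_j>.
Coefficients: <v, e_1> = 2/sqrt(6), <v, e_2> = 10/sqrt(66), <v, e_3> = -5/sqrt(649).
Square and sum: Σ |<v, e_j>|^2 = 131/59.
Compute ||v||^2 = v·v = 9.
Deficit = 9 − 131/59 = 400/59 ≥ 0, confirming Bessel's inequality. (The deficit equals ||v − Σ <v,e_j> e_j||^2, the squared distance from v to span{e_j}.)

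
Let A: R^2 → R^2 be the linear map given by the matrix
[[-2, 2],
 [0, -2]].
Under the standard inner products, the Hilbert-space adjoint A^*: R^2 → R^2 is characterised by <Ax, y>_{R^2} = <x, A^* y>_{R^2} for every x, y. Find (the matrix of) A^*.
A^* = A^T =
[[-2, 0],
 [2, -2]]

For real matrices with standard dot products, the defining identity <Ax, y> = <x, A^* y> gives (Ax)^T y = x^T (A^*) y, i.e. x^T A^T y = x^T (A^*) y. Since this holds for all x, y, we must have A^* = A^T. Therefore
A^* =
[[-2, 0],
 [2, -2]].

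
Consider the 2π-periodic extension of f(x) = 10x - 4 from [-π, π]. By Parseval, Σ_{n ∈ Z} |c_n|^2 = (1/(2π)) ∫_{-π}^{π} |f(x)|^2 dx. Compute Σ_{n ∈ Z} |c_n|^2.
Σ |c_n|^2 = 100π^2/3 + 16

Expand and integrate term by term over [-π, π]:
  ∫ (10x)^2 dx = 100·(2π^3/3); ∫ 2·10·(-4)·x dx = 0 (odd integrand); ∫ (-4)^2 dx = 16·2π.
So (1/(2π)) ∫_{-π}^{π} (10x - 4)^2 dx = 100π^2/3 + 16 = 100π^2/3 + 16.
Parseval ⇒ Σ |c_n|^2 = 100π^2/3 + 16.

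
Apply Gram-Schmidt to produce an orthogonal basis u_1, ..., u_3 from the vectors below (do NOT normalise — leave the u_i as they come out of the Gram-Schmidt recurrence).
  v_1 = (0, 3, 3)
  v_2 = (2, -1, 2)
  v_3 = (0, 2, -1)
Orthogonal basis:
  u_1 = (0, 3, 3)
  u_2 = (2, -3/2, 3/2)
  u_3 = (18/17, 12/17, -12/17)

Apply the Gram-Schmidt recurrence
  u_1 = v_1
  u_i = v_i − Σ_{j<i} ((v_i · u_j) / (u_j · u_j)) · u_j.

Step by step this gives:
  u_1 = (0, 3, 3)
  u_2 = (2, -3/2, 3/2)
  u_3 = (18/17, 12/17, -12/17)

Orthogonality check:
  u_2 · u_1 = 0 (should be 0)
  u_3 · u_1 = 0 (should be 0)
  u_3 · u_2 = 0 (should be 0)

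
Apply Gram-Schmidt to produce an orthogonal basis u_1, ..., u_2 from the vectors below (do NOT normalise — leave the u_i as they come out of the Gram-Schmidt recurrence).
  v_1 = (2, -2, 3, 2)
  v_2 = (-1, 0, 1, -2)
Orthogonal basis:
  u_1 = (2, -2, 3, 2)
  u_2 = (-5/7, -2/7, 10/7, -12/7)

Apply the Gram-Schmidt recurrence
  u_1 = v_1
  u_i = v_i − Σ_{j<i} ((v_i · u_j) / (u_j · u_j)) · u_j.

Step by step this gives:
  u_1 = (2, -2, 3, 2)
  u_2 = (-5/7, -2/7, 10/7, -12/7)

Orthogonality check:
  u_2 · u_1 = 0 (should be 0)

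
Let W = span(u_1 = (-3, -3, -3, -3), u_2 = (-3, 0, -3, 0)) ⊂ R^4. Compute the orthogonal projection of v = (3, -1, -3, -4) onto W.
proj_W(v) = (0, -5/2, 0, -5/2)

Set up U = [u_1 | ... | u_2] ∈ R^(4×2). The projector onto W = col(U) is P = U (U^T U)^(-1) U^T.
Compute U^T U =
  [36, 18]
  [18, 18],
and U^T v = (15, 0).
Solve U^T U · c = U^T v for the coefficients: c = (5/6, -5/6). The projection is proj_W(v) = U c.
Check: (v - proj_W(v)) · u_1 = 0  (should be 0).
Check: (v - proj_W(v)) · u_2 = 0  (should be 0).
Result: proj_W(v) = (0, -5/2, 0, -5/2).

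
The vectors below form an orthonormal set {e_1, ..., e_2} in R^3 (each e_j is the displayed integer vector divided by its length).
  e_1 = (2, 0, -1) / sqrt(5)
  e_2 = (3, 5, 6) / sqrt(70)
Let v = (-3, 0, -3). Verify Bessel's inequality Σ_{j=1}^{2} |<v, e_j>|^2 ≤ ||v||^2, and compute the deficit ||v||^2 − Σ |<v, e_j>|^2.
Σ |<v, e_j>|^2 = 171/14; ||v||^2 = 18; deficit = 81/14

Write each e_j = u_j / sqrt(<u_j, u_j>) where u_j is the displayed integer vector. Then <v, e_j> = <v, u_j> / sqrt(<u_j, u_j>), so |<v, e_j>|^2 = <v, u_j>^2 / <u_j, u_j>.
Coefficients: <v, e_1> = -3/sqrt(5), <v, e_2> = -27/sqrt(70).
Square and sum: Σ |<v, e_j>|^2 = 171/14.
Compute ||v||^2 = v·v = 18.
Deficit = 18 − 171/14 = 81/14 ≥ 0, confirming Bessel's inequality. (The deficit equals ||v − Σ <v,e_j> e_j||^2, the squared distance from v to span{e_j}.)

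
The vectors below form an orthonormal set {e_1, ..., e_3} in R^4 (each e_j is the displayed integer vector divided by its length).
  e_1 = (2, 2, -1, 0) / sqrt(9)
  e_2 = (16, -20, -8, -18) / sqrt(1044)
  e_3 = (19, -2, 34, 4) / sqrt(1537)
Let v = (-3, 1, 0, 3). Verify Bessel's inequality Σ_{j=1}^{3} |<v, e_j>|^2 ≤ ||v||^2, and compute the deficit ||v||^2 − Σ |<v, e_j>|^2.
Σ |<v, e_j>|^2 = 926/53; ||v||^2 = 19; deficit = 81/53

Write each e_j = u_j / sqrt(<u_j, u_j>) where u_j is the displayed integer vector. Then <v, e_j> = <v, u_j> / sqrt(<u_j, u_j>), so |<v, e_j>|^2 = <v, u_j>^2 / <u_j, u_j>.
Coefficients: <v, e_1> = -4/sqrt(9), <v, e_2> = -122/sqrt(1044), <v, e_3> = -47/sqrt(1537).
Square and sum: Σ |<v, e_j>|^2 = 926/53.
Compute ||v||^2 = v·v = 19.
Deficit = 19 − 926/53 = 81/53 ≥ 0, confirming Bessel's inequality. (The deficit equals ||v − Σ <v,e_j> e_j||^2, the squared distance from v to span{e_j}.)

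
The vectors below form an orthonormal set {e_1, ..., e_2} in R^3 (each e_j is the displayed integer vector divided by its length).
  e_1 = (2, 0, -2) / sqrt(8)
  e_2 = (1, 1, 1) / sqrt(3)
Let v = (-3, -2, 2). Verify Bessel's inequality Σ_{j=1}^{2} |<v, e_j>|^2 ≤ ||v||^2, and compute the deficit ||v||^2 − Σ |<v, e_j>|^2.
Σ |<v, e_j>|^2 = 31/2; ||v||^2 = 17; deficit = 3/2

Write each e_j = u_j / sqrt(<u_j, u_j>) where u_j is the displayed integer vector. Then <v, e_j> = <v, u_j> / sqrt(<u_j, u_j>), so |<v, e_j>|^2 = <v, u_j>^2 / <u_j, u_j>.
Coefficients: <v, e_1> = -10/sqrt(8), <v, e_2> = -3/sqrt(3).
Square and sum: Σ |<v, e_j>|^2 = 31/2.
Compute ||v||^2 = v·v = 17.
Deficit = 17 − 31/2 = 3/2 ≥ 0, confirming Bessel's inequality. (The deficit equals ||v − Σ <v,e_j> e_j||^2, the squared distance from v to span{e_j}.)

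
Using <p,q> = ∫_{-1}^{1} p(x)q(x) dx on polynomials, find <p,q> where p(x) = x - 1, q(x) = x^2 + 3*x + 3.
<p,q> = -14/3

Expand the product: p(x)·q(x) = x^3 + 2*x^2 - 3.
∫_{-1}^{1} of each monomial x^k gives [2/(k+1) if k even, 0 if k odd]. Integrating term-by-term (or equivalently evaluating the antiderivative F(x) = x^4/4 + 2*x^3/3 - 3*x at the endpoints):
  F(1) − F(−1) = -25/12 − (31/12) = -14/3.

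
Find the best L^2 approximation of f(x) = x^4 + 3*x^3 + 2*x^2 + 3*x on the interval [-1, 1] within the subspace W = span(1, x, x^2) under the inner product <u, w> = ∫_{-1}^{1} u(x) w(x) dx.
g(x) = 20*x^2/7 + 24*x/5 - 3/35

The best approximation g ∈ W is the orthogonal projection of f onto W. Writing g = a_0 + a_1 x + a_2 x^2, the coefficients solve the normal equations G · a = b where
  G_{ij} = <φ_i, φ_j> and b_i = <f, φ_i>, with φ_0 = 1, φ_1 = x, φ_2 = x^2.
G =
  [2, 0, 2/3]
  [0, 2/3, 0]
  [2/3, 0, 2/5],
b = (26/15, 16/5, 38/35).
Solving gives a_0 = -3/35, a_1 = 24/5, a_2 = 20/7, so
  g(x) = 20*x^2/7 + 24*x/5 - 3/35.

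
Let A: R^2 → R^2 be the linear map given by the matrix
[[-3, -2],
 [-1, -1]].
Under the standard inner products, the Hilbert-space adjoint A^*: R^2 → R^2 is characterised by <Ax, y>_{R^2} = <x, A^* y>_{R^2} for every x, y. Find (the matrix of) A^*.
A^* = A^T =
[[-3, -1],
 [-2, -1]]

For real matrices with standard dot products, the defining identity <Ax, y> = <x, A^* y> gives (Ax)^T y = x^T (A^*) y, i.e. x^T A^T y = x^T (A^*) y. Since this holds for all x, y, we must have A^* = A^T. Therefore
A^* =
[[-3, -1],
 [-2, -1]].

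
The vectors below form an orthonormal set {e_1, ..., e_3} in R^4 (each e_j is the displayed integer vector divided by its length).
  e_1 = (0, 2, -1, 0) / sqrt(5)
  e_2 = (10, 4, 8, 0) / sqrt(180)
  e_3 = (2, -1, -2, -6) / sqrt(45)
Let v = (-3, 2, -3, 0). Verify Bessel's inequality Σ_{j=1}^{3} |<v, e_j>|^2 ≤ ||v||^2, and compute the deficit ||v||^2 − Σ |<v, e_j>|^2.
Σ |<v, e_j>|^2 = 974/45; ||v||^2 = 22; deficit = 16/45

Write each e_j = u_j / sqrt(<u_j, u_j>) where u_j is the displayed integer vector. Then <v, e_j> = <v, u_j> / sqrt(<u_j, u_j>), so |<v, e_j>|^2 = <v, u_j>^2 / <u_j, u_j>.
Coefficients: <v, e_1> = 7/sqrt(5), <v, e_2> = -46/sqrt(180), <v, e_3> = -2/sqrt(45).
Square and sum: Σ |<v, e_j>|^2 = 974/45.
Compute ||v||^2 = v·v = 22.
Deficit = 22 − 974/45 = 16/45 ≥ 0, confirming Bessel's inequality. (The deficit equals ||v − Σ <v,e_j> e_j||^2, the squared distance from v to span{e_j}.)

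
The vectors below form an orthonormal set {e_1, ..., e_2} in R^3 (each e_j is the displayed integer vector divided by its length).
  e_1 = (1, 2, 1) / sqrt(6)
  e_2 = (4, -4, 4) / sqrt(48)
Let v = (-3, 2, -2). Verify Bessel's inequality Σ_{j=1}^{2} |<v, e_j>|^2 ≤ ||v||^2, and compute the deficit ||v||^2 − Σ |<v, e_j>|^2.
Σ |<v, e_j>|^2 = 33/2; ||v||^2 = 17; deficit = 1/2

Write each e_j = u_j / sqrt(<u_j, u_j>) where u_j is the displayed integer vector. Then <v, e_j> = <v, u_j> / sqrt(<u_j, u_j>), so |<v, e_j>|^2 = <v, u_j>^2 / <u_j, u_j>.
Coefficients: <v, e_1> = -1/sqrt(6), <v, e_2> = -28/sqrt(48).
Square and sum: Σ |<v, e_j>|^2 = 33/2.
Compute ||v||^2 = v·v = 17.
Deficit = 17 − 33/2 = 1/2 ≥ 0, confirming Bessel's inequality. (The deficit equals ||v − Σ <v,e_j> e_j||^2, the squared distance from v to span{e_j}.)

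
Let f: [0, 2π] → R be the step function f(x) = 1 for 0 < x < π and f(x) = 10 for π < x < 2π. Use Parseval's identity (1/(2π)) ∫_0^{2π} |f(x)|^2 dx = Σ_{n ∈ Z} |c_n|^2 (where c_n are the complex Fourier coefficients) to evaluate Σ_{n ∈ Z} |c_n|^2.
Σ |c_n|^2 = 101/2

Parseval equates the L^2 energy of f (normalised by 1/(2π)) with the ℓ^2 sum of its Fourier coefficients: (1/(2π)) ∫_0^{2π} |f|^2 = Σ |c_n|^2.
Compute the left side: (1/(2π)) [∫_0^π 1^2 dx + ∫_π^{2π} 10^2 dx] = (1/(2π)) · (1π + 100π) = (1 + 100)/2 = 101/2.
So Σ_{n ∈ Z} |c_n|^2 = 101/2.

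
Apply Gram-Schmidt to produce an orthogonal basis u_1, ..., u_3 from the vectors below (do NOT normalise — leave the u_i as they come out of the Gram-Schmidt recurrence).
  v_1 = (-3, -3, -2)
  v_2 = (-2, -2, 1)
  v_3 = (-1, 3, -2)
Orthogonal basis:
  u_1 = (-3, -3, -2)
  u_2 = (-7/11, -7/11, 21/11)
  u_3 = (-2, 2, 0)

Apply the Gram-Schmidt recurrence
  u_1 = v_1
  u_i = v_i − Σ_{j<i} ((v_i · u_j) / (u_j · u_j)) · u_j.

Step by step this gives:
  u_1 = (-3, -3, -2)
  u_2 = (-7/11, -7/11, 21/11)
  u_3 = (-2, 2, 0)

Orthogonality check:
  u_2 · u_1 = 0 (should be 0)
  u_3 · u_1 = 0 (should be 0)
  u_3 · u_2 = 0 (should be 0)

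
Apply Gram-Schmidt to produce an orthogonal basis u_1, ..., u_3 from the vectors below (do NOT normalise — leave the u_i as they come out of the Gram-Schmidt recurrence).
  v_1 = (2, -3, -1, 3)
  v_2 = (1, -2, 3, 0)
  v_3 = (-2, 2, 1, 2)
Orthogonal basis:
  u_1 = (2, -3, -1, 3)
  u_2 = (13/23, -31/23, 74/23, -15/23)
  u_3 = (-40/27, 31/27, 34/27, 23/9)

Apply the Gram-Schmidt recurrence
  u_1 = v_1
  u_i = v_i − Σ_{j<i} ((v_i · u_j) / (u_j · u_j)) · u_j.

Step by step this gives:
  u_1 = (2, -3, -1, 3)
  u_2 = (13/23, -31/23, 74/23, -15/23)
  u_3 = (-40/27, 31/27, 34/27, 23/9)

Orthogonality check:
  u_2 · u_1 = 0 (should be 0)
  u_3 · u_1 = 0 (should be 0)
  u_3 · u_2 = 0 (should be 0)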